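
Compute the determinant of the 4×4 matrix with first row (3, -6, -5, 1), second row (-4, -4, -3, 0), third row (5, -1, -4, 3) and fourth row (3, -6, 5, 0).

735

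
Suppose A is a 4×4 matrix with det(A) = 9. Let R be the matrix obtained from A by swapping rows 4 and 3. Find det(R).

Swapping two rows multiplies the determinant by −1.
det(R) = (-1)·(9) = -9

|R| = -9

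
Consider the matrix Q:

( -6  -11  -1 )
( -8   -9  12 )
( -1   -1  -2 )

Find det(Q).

129

Expand along row 1:
  + (-6) · |-9 12; -1 -2| = (-6)·(18 − (-12)) = -180
  − (-11) · |-8 12; -1 -2| = −(-11)·(16 − (-12)) = 308
  + (-1) · |-8 -9; -1 -1| = (-1)·(8 − 9) = 1
Sum: (-180) + (308) + (1) = 129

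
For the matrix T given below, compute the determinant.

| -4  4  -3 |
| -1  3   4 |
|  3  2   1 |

The determinant is 105.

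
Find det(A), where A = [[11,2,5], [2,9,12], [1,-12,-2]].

1253

Expand along column 1:
  + 11 · |9 12; -12 -2| = 11·(-18 − (-144)) = 1386
  − 2 · |2 5; -12 -2| = −2·(-4 − (-60)) = -112
  + 1 · |2 5; 9 12| = 1·(24 − 45) = -21
Sum: (1386) + (-112) + (-21) = 1253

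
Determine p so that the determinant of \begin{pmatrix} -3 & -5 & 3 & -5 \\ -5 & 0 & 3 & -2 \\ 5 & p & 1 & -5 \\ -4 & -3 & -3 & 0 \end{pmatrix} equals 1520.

9

Expanding along the row containing p, det(A) is linear in p: det(A) = (93)·p + (683).
Set (93)·p + (683) = 1520  ⇒  (93)·p = 837  ⇒  p = 9.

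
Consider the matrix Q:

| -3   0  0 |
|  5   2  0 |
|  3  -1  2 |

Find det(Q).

-12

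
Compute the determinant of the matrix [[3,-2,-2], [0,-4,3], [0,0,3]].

The matrix is upper triangular, so the determinant is the product of the diagonal entries:
det = (3) · (-4) · (3) = -36

-36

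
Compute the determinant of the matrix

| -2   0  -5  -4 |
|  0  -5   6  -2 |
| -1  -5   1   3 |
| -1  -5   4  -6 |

Expand along row 1 (it has 1 zero):
  + (-2) · M_11   where M_11 = det([-5 6 -2; -5 1 3; -5 4 -6]) = -150
  + (-5) · M_13   where M_13 = det([0 -5 -2; -1 -5 3; -1 -5 -6]) = 45
  − (-4) · M_14   where M_14 = det([0 -5 6; -1 -5 1; -1 -5 4]) = -15
det = (+1)·(-2)·(-150) + (+1)·(-5)·(45) + (-1)·(-4)·(-15) = 15

The determinant is 15.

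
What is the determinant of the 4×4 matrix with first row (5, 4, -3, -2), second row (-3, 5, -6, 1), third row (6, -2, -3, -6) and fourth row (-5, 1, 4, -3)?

Expand along row 1:
  + (5) · M_11   where M_11 = det([5 -6 1; -2 -3 -6; 1 4 -3]) = 232
  − (4) · M_12   where M_12 = det([-3 -6 1; 6 -3 -6; -5 4 -3]) = -378
  + (-3) · M_13   where M_13 = det([-3 5 1; 6 -2 -6; -5 1 -3]) = 200
  − (-2) · M_14   where M_14 = det([-3 5 -6; 6 -2 -3; -5 1 4]) = -6
det = (+1)·(5)·(232) + (-1)·(4)·(-378) + (+1)·(-3)·(200) + (-1)·(-2)·(-6) = 2060

The determinant is 2060.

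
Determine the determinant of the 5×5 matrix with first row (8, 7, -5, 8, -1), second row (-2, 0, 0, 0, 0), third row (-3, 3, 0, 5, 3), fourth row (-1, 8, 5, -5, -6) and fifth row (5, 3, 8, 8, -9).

14476

Expand along row 2 (it has 4 zeros):
  − (-2) · M_21   where M_21 = det([7 -5 8 -1; 3 0 5 3; 8 5 -5 -6; 3 8 8 -9]) = 7238
det = (-1)·(-2)·(7238) = 14476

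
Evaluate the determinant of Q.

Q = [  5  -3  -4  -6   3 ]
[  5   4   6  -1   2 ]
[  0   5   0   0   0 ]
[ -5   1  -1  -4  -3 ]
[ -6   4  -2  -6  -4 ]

|Q| = -800

Expand along row 3 (it has 4 zeros):
  − (5) · M_32   where M_32 = det([5 -4 -6 3; 5 6 -1 2; -5 -1 -4 -3; -6 -2 -6 -4]) = 160
det = (-1)·(5)·(160) = -800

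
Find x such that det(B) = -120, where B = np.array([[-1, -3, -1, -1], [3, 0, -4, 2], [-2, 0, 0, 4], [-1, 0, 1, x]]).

Expanding along the row containing x, det(B) is linear in x: det(B) = (-24)·x + (0).
Set (-24)·x + (0) = -120  ⇒  (-24)·x = -120  ⇒  x = 5.

x = 5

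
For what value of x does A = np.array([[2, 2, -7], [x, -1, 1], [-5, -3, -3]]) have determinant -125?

Expanding along the row containing x, det(A) is linear in x: det(A) = (27)·x + (37).
Set (27)·x + (37) = -125  ⇒  (27)·x = -162  ⇒  x = -6.

-6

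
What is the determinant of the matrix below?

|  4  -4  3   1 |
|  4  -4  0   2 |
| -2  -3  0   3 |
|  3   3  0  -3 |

The determinant is -18.

Expand along column 3 (it has 3 zeros):
  + (3) · M_13   where M_13 = det([4 -4 2; -2 -3 3; 3 3 -3]) = -6
det = (+1)·(3)·(-6) = -18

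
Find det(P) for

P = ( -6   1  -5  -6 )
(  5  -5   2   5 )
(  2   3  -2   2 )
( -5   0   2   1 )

Expand along row 4 (it has 1 zero):
  − (-5) · M_41   where M_41 = det([1 -5 -6; -5 2 5; 3 -2 2]) = -135
  − (2) · M_43   where M_43 = det([-6 1 -6; 5 -5 5; 2 3 2]) = 0
  + (1) · M_44   where M_44 = det([-6 1 -5; 5 -5 2; 2 3 -2]) = -135
det = (-1)·(-5)·(-135) + (-1)·(2)·(0) + (+1)·(1)·(-135) = -810

-810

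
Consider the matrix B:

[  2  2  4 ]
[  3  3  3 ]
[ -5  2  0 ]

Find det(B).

Expand along column 3:
  + 4 · |3 3; -5 2| = 4·(6 − (-15)) = 84
  − 3 · |2 2; -5 2| = −3·(4 − (-10)) = -42
Sum: (84) + (-42) = 42

42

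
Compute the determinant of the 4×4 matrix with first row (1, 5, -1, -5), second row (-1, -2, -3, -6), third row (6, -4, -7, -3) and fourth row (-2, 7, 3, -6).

Expand along row 1:
  + (1) · M_11   where M_11 = det([-2 -3 -6; -4 -7 -3; 7 3 -6]) = -189
  − (5) · M_12   where M_12 = det([-1 -3 -6; 6 -7 -3; -2 3 -6]) = -201
  + (-1) · M_13   where M_13 = det([-1 -2 -6; 6 -4 -3; -2 7 -6]) = -333
  − (-5) · M_14   where M_14 = det([-1 -2 -3; 6 -4 -7; -2 7 3]) = -131
det = (+1)·(1)·(-189) + (-1)·(5)·(-201) + (+1)·(-1)·(-333) + (-1)·(-5)·(-131) = 494

The determinant is 494.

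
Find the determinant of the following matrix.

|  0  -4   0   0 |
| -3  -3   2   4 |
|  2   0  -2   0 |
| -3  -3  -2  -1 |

-168

Expand along row 1 (it has 3 zeros):
  − (-4) · M_12   where M_12 = det([-3 2 4; 2 -2 0; -3 -2 -1]) = -42
det = (-1)·(-4)·(-42) = -168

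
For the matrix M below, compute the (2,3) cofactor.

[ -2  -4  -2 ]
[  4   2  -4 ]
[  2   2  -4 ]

The cofactor is -4.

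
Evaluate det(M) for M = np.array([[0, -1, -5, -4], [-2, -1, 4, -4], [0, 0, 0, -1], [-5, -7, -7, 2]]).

Expand along row 3 (it has 3 zeros):
  − (-1) · M_34   where M_34 = det([0 -1 -5; -2 -1 4; -5 -7 -7]) = -11
det = (-1)·(-1)·(-11) = -11

|M| = -11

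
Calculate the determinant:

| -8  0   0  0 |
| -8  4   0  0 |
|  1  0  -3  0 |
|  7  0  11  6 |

The matrix is lower triangular, so the determinant is the product of the diagonal entries:
det = (-8) · (4) · (-3) · (6) = 576

The determinant is 576.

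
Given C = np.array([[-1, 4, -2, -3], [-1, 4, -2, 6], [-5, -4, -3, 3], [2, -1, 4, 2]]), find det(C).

|C| = 441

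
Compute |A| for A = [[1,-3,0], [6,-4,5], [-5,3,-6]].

Expand along column 3:
  − 5 · |1 -3; -5 3| = −5·(3 − 15) = 60
  + (-6) · |1 -3; 6 -4| = (-6)·(-4 − (-18)) = -84
Sum: (60) + (-84) = -24

det(A) = -24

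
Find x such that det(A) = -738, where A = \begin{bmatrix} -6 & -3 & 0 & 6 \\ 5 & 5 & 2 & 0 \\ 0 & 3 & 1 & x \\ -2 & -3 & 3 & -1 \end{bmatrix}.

Expanding along the row containing x, det(A) is linear in x: det(A) = (69)·x + (-393).
Set (69)·x + (-393) = -738  ⇒  (69)·x = -345  ⇒  x = -5.

-5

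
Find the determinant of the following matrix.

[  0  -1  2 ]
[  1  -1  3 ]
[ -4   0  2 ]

6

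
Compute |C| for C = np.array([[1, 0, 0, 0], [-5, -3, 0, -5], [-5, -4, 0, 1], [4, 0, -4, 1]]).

Expand along row 1 (it has 3 zeros):
  + (1) · M_11   where M_11 = det([-3 0 -5; -4 0 1; 0 -4 1]) = -92
det = (+1)·(1)·(-92) = -92

-92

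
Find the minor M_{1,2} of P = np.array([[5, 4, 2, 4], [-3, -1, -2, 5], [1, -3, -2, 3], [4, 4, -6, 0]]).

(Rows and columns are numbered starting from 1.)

-68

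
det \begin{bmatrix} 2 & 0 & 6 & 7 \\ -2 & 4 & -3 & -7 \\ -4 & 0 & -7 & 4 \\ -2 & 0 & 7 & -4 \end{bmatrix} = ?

Expand along column 2 (it has 3 zeros):
  + (4) · M_22   where M_22 = det([2 6 7; -4 -7 4; -2 7 -4]) = -438
det = (+1)·(4)·(-438) = -1752

The determinant is -1752.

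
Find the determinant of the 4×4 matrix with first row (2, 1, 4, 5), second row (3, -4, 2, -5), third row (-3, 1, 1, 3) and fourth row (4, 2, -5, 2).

Expand along row 1:
  + (2) · M_11   where M_11 = det([-4 2 -5; 1 1 3; 2 -5 2]) = -25
  − (1) · M_12   where M_12 = det([3 2 -5; -3 1 3; 4 -5 2]) = 32
  + (4) · M_13   where M_13 = det([3 -4 -5; -3 1 3; 4 2 2]) = -34
  − (5) · M_14   where M_14 = det([3 -4 2; -3 1 1; 4 2 -5]) = 3
det = (+1)·(2)·(-25) + (-1)·(1)·(32) + (+1)·(4)·(-34) + (-1)·(5)·(3) = -233

-233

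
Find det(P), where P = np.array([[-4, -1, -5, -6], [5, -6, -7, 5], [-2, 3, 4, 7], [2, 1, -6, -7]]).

Expand along row 1:
  + (-4) · M_11   where M_11 = det([-6 -7 5; 3 4 7; 1 -6 -7]) = -390
  − (-1) · M_12   where M_12 = det([5 -7 5; -2 4 7; 2 -6 -7]) = 90
  + (-5) · M_13   where M_13 = det([5 -6 5; -2 3 7; 2 1 -7]) = -180
  − (-6) · M_14   where M_14 = det([5 -6 -7; -2 3 4; 2 1 -6]) = -30
det = (+1)·(-4)·(-390) + (-1)·(-1)·(90) + (+1)·(-5)·(-180) + (-1)·(-6)·(-30) = 2370

2370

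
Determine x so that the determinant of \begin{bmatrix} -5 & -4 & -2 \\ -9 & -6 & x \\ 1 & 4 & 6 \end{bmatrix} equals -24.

x = -3

Expanding along the column containing x, det(A) is linear in x: det(A) = (16)·x + (24).
Set (16)·x + (24) = -24  ⇒  (16)·x = -48  ⇒  x = -3.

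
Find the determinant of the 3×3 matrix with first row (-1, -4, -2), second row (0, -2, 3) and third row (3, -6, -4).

Expand along row 2:
  + (-2) · |-1 -2; 3 -4| = (-2)·(4 − (-6)) = -20
  − 3 · |-1 -4; 3 -6| = −3·(6 − (-12)) = -54
Sum: (-20) + (-54) = -74

-74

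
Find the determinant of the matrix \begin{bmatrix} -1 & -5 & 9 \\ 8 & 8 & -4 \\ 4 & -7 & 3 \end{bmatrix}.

The determinant is -588.

Expand along row 1:
  + (-1) · |8 -4; -7 3| = (-1)·(24 − 28) = 4
  − (-5) · |8 -4; 4 3| = −(-5)·(24 − (-16)) = 200
  + 9 · |8 8; 4 -7| = 9·(-56 − 32) = -792
Sum: (4) + (200) + (-792) = -588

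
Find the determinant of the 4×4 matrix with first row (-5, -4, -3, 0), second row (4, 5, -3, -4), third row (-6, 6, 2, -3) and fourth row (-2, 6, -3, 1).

The determinant is -2149.

Expand along row 1 (it has 1 zero):
  + (-5) · M_11   where M_11 = det([5 -3 -4; 6 2 -3; 6 -3 1]) = 157
  − (-4) · M_12   where M_12 = det([4 -3 -4; -6 2 -3; -2 -3 1]) = -152
  + (-3) · M_13   where M_13 = det([4 5 -4; -6 6 -3; -2 6 1]) = 252
det = (+1)·(-5)·(157) + (-1)·(-4)·(-152) + (+1)·(-3)·(252) = -2149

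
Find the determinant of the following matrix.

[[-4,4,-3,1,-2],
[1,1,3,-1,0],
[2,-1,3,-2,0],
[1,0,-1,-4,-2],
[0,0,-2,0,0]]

Expand along row 5 (it has 4 zeros):
  + (-2) · M_53   where M_53 = det([-4 4 1 -2; 1 1 -1 0; 2 -1 -2 0; 1 0 -4 -2]) = 0
det = (+1)·(-2)·(0) = 0

The determinant is 0.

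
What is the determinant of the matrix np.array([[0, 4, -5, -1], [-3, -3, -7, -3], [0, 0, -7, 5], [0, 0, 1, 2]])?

The matrix is block upper-triangular with a 2×2 block and a 2×2 block on the diagonal, so its determinant equals the product of the determinants of the diagonal blocks.
det of the 2×2 block = 12
det of the 2×2 block = -19
det = (12)·(-19) = -228

-228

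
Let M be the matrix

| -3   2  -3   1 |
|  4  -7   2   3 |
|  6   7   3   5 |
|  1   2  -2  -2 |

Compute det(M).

det(M) = 885

Expand along row 1:
  + (-3) · M_11   where M_11 = det([-7 2 3; 7 3 5; 2 -2 -2]) = -40
  − (2) · M_12   where M_12 = det([4 2 3; 6 3 5; 1 -2 -2]) = 5
  + (-3) · M_13   where M_13 = det([4 -7 3; 6 7 5; 1 2 -2]) = -200
  − (1) · M_14   where M_14 = det([4 -7 2; 6 7 3; 1 2 -2]) = -175
det = (+1)·(-3)·(-40) + (-1)·(2)·(5) + (+1)·(-3)·(-200) + (-1)·(1)·(-175) = 885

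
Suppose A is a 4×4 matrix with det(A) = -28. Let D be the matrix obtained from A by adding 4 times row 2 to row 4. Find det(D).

Adding a multiple of one row to another leaves the determinant unchanged.
det(D) = (1)·(-28) = -28

-28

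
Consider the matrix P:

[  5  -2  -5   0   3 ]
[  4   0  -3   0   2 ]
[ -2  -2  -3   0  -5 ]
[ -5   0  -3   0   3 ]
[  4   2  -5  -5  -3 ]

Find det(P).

Expand along column 4 (it has 4 zeros):
  − (-5) · M_54   where M_54 = det([5 -2 -5 3; 4 0 -3 2; -2 -2 -3 -5; -5 0 -3 3]) = -386
det = (-1)·(-5)·(-386) = -1930

-1930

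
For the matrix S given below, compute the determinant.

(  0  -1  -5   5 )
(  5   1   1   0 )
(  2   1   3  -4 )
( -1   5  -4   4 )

det(S) = -209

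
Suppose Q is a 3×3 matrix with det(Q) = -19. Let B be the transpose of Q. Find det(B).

-19

det(Qᵀ) = det(Q).
det(B) = (1)·(-19) = -19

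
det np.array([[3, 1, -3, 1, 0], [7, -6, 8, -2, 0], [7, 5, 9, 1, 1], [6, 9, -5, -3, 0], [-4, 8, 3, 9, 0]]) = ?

-5276

Expand along column 5 (it has 4 zeros):
  + (1) · M_35   where M_35 = det([3 1 -3 1; 7 -6 8 -2; 6 9 -5 -3; -4 8 3 9]) = -5276
det = (+1)·(1)·(-5276) = -5276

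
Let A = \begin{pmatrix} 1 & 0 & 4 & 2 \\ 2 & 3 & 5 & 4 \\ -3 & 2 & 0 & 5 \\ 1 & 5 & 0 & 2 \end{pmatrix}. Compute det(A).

Expand along column 3 (it has 2 zeros):
  + (4) · M_13   where M_13 = det([2 3 4; -3 2 5; 1 5 2]) = -77
  − (5) · M_23   where M_23 = det([1 0 2; -3 2 5; 1 5 2]) = -55
det = (+1)·(4)·(-77) + (-1)·(5)·(-55) = -33

-33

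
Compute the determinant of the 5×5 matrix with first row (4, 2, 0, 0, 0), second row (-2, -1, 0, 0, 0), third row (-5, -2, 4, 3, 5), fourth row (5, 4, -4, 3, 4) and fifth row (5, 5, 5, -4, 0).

The matrix is block lower-triangular with a 2×2 block and a 3×3 block on the diagonal, so its determinant equals the product of the determinants of the diagonal blocks.
det of the 2×2 block = 0
det of the 3×3 block = 129
det = (0)·(129) = 0

0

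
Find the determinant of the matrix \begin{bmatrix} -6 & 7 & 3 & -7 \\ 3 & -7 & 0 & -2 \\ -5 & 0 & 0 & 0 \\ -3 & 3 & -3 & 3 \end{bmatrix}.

720

Expand along row 3 (it has 3 zeros):
  + (-5) · M_31   where M_31 = det([7 3 -7; -7 0 -2; 3 -3 3]) = -144
det = (+1)·(-5)·(-144) = 720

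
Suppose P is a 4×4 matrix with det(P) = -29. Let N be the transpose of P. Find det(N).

|N| = -29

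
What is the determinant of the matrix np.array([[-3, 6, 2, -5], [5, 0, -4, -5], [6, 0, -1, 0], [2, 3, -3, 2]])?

The determinant is -1128.

Expand along row 3 (it has 2 zeros):
  + (6) · M_31   where M_31 = det([6 2 -5; 0 -4 -5; 3 -3 2]) = -228
  + (-1) · M_33   where M_33 = det([-3 6 -5; 5 0 -5; 2 3 2]) = -240
det = (+1)·(6)·(-228) + (+1)·(-1)·(-240) = -1128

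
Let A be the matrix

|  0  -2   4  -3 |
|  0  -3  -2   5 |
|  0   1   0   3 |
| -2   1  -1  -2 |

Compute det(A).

124

Expand along column 1 (it has 3 zeros):
  − (-2) · M_41   where M_41 = det([-2 4 -3; -3 -2 5; 1 0 3]) = 62
det = (-1)·(-2)·(62) = 124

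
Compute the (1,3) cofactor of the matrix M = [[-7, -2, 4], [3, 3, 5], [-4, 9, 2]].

Delete row 1 and column 3; the remaining 2×2 submatrix is [3 3; -4 9].
Its determinant is 3·9 − 3·(-4) = 39.
The cofactor carries sign (−1)^(1+3) = +1, so C_{1,3} = +(39) = 39.

The cofactor is 39.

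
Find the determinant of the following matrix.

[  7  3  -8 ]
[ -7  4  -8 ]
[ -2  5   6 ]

Expand along row 1:
  + 7 · |4 -8; 5 6| = 7·(24 − (-40)) = 448
  − 3 · |-7 -8; -2 6| = −3·(-42 − 16) = 174
  + (-8) · |-7 4; -2 5| = (-8)·(-35 − (-8)) = 216
Sum: (448) + (174) + (216) = 838

838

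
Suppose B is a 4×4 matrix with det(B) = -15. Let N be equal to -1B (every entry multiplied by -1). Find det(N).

For a 4×4 matrix, det(-1B) = (-1)^4·det(B) = 1·det(B).
det(N) = (1)·(-15) = -15

The determinant is -15.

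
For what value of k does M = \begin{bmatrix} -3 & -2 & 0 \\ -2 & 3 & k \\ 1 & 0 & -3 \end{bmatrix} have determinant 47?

k = -4

Expanding along the row containing k, det(M) is linear in k: det(M) = (-2)·k + (39).
Set (-2)·k + (39) = 47  ⇒  (-2)·k = 8  ⇒  k = -4.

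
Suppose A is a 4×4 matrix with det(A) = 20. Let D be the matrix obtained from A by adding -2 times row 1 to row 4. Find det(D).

Adding a multiple of one row to another leaves the determinant unchanged.
det(D) = (1)·(20) = 20

20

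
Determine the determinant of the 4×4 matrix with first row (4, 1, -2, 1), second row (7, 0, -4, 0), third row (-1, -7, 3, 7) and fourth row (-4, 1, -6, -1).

-778

Expand along row 2 (it has 2 zeros):
  − (7) · M_21   where M_21 = det([1 -2 1; -7 3 7; 1 -6 -1]) = 78
  − (-4) · M_23   where M_23 = det([4 1 1; -1 -7 7; -4 1 -1]) = -58
det = (-1)·(7)·(78) + (-1)·(-4)·(-58) = -778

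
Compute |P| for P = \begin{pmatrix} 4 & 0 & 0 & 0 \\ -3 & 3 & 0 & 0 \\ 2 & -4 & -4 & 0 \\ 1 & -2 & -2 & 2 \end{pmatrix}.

P is lower triangular, so det(P) is the product of the diagonal entries:
det = (4) · (3) · (-4) · (2) = -96

|P| = -96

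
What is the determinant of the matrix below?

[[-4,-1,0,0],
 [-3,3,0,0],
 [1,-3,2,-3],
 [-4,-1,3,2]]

-195

The matrix is block lower-triangular with a 2×2 block and a 2×2 block on the diagonal, so its determinant equals the product of the determinants of the diagonal blocks.
det of the 2×2 block = -15
det of the 2×2 block = 13
det = (-15)·(13) = -195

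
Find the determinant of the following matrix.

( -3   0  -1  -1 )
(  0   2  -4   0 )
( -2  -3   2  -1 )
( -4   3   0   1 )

Expand along row 2 (it has 2 zeros):
  + (2) · M_22   where M_22 = det([-3 -1 -1; -2 2 -1; -4 0 1]) = -20
  − (-4) · M_23   where M_23 = det([-3 0 -1; -2 -3 -1; -4 3 1]) = 18
det = (+1)·(2)·(-20) + (-1)·(-4)·(18) = 32

The determinant is 32.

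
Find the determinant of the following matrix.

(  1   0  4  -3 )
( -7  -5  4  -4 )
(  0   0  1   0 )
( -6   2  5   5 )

Expand along row 3 (it has 3 zeros):
  + (1) · M_33   where M_33 = det([1 0 -3; -7 -5 -4; -6 2 5]) = 115
det = (+1)·(1)·(115) = 115

115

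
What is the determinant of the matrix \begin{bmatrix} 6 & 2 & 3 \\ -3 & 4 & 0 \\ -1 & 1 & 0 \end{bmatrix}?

3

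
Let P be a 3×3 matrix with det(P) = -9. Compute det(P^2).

81

det(P^2) = (det P)^2 = (-9)^2 = 81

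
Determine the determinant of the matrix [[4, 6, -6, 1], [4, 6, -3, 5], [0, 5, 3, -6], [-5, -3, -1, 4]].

-1535

Expand along row 3 (it has 1 zero):
  − (5) · M_32   where M_32 = det([4 -6 1; 4 -3 5; -5 -1 4]) = 199
  + (3) · M_33   where M_33 = det([4 6 1; 4 6 5; -5 -3 4]) = -72
  − (-6) · M_34   where M_34 = det([4 6 -6; 4 6 -3; -5 -3 -1]) = -54
det = (-1)·(5)·(199) + (+1)·(3)·(-72) + (-1)·(-6)·(-54) = -1535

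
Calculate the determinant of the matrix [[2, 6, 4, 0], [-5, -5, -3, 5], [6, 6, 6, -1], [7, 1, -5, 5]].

1220

Expand along row 1 (it has 1 zero):
  + (2) · M_11   where M_11 = det([-5 -3 5; 6 6 -1; 1 -5 5]) = -212
  − (6) · M_12   where M_12 = det([-5 -3 5; 6 6 -1; 7 -5 5]) = -374
  + (4) · M_13   where M_13 = det([-5 -5 5; 6 6 -1; 7 1 5]) = -150
det = (+1)·(2)·(-212) + (-1)·(6)·(-374) + (+1)·(4)·(-150) = 1220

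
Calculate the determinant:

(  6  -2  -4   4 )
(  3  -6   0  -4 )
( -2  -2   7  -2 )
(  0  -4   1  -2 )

Expand along row 2 (it has 1 zero):
  − (3) · M_21   where M_21 = det([-2 -4 4; -2 7 -2; -4 1 -2]) = 112
  + (-6) · M_22   where M_22 = det([6 -4 4; -2 7 -2; 0 1 -2]) = -64
  + (-4) · M_24   where M_24 = det([6 -2 -4; -2 -2 7; 0 -4 1]) = 120
det = (-1)·(3)·(112) + (+1)·(-6)·(-64) + (+1)·(-4)·(120) = -432

-432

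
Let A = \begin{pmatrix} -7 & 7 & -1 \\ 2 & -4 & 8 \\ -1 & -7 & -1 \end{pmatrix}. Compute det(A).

|A| = -444

Expand along column 1:
  + (-7) · |-4 8; -7 -1| = (-7)·(4 − (-56)) = -420
  − 2 · |7 -1; -7 -1| = −2·(-7 − 7) = 28
  + (-1) · |7 -1; -4 8| = (-1)·(56 − 4) = -52
Sum: (-420) + (28) + (-52) = -444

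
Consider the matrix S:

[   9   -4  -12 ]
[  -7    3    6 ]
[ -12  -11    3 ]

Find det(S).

Expand along column 1:
  + 9 · |3 6; -11 3| = 9·(9 − (-66)) = 675
  − (-7) · |-4 -12; -11 3| = −(-7)·(-12 − 132) = -1008
  + (-12) · |-4 -12; 3 6| = (-12)·(-24 − (-36)) = -144
Sum: (675) + (-1008) + (-144) = -477

The determinant is -477.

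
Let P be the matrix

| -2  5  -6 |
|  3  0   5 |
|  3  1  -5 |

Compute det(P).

det(P) = 142

Expand along column 2:
  − 5 · |3 5; 3 -5| = −5·(-15 − 15) = 150
  − 1 · |-2 -6; 3 5| = −1·(-10 − (-18)) = -8
Sum: (150) + (-8) = 142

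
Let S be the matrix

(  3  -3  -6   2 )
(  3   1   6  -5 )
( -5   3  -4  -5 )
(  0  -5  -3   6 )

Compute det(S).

Expand along row 4 (it has 1 zero):
  + (-5) · M_42   where M_42 = det([3 -6 2; 3 6 -5; -5 -4 -5]) = -354
  − (-3) · M_43   where M_43 = det([3 -3 2; 3 1 -5; -5 3 -5]) = -62
  + (6) · M_44   where M_44 = det([3 -3 -6; 3 1 6; -5 3 -4]) = -96
det = (+1)·(-5)·(-354) + (-1)·(-3)·(-62) + (+1)·(6)·(-96) = 1008

|S| = 1008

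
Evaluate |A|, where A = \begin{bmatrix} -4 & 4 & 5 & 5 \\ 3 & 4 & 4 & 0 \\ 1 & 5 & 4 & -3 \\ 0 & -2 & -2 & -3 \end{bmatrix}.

The determinant is -105.

Expand along row 2 (it has 1 zero):
  − (3) · M_21   where M_21 = det([4 5 5; 5 4 -3; -2 -2 -3]) = 23
  + (4) · M_22   where M_22 = det([-4 5 5; 1 4 -3; 0 -2 -3]) = 77
  − (4) · M_23   where M_23 = det([-4 4 5; 1 5 -3; 0 -2 -3]) = 86
det = (-1)·(3)·(23) + (+1)·(4)·(77) + (-1)·(4)·(86) = -105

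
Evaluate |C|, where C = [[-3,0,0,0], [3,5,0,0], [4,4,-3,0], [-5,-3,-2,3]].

The determinant is 135.

C is lower triangular, so det(C) is the product of the diagonal entries:
det = (-3) · (5) · (-3) · (3) = 135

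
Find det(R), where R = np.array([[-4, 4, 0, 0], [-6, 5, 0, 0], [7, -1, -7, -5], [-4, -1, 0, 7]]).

R is block lower-triangular with a 2×2 block and a 2×2 block on the diagonal, so its determinant equals the product of the determinants of the diagonal blocks.
det of the 2×2 block = 4
det of the 2×2 block = -49
det = (4)·(-49) = -196

det(R) = -196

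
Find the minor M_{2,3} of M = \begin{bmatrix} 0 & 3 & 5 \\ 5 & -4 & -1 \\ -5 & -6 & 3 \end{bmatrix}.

15

Delete row 2 and column 3; the remaining 2×2 submatrix is [0 3; -5 -6].
Its determinant is 0·(-6) − 3·(-5) = 15.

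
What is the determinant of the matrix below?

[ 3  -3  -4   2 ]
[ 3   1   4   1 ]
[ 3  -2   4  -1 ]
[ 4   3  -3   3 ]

-235

Expand along row 1:
  + (3) · M_11   where M_11 = det([1 4 1; -2 4 -1; 3 -3 3]) = 15
  − (-3) · M_12   where M_12 = det([3 4 1; 3 4 -1; 4 -3 3]) = -50
  + (-4) · M_13   where M_13 = det([3 1 1; 3 -2 -1; 4 3 3]) = -5
  − (2) · M_14   where M_14 = det([3 1 4; 3 -2 4; 4 3 -3]) = 75
det = (+1)·(3)·(15) + (-1)·(-3)·(-50) + (+1)·(-4)·(-5) + (-1)·(2)·(75) = -235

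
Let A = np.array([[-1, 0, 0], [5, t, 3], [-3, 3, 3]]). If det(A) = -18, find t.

t = 9

Expanding along the row containing t, det(A) is linear in t: det(A) = (-3)·t + (9).
Set (-3)·t + (9) = -18  ⇒  (-3)·t = -27  ⇒  t = 9.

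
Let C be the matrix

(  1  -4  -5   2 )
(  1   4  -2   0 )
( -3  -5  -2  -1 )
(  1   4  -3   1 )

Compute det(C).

Expand along row 2 (it has 1 zero):
  − (1) · M_21   where M_21 = det([-4 -5 2; -5 -2 -1; 4 -3 1]) = 61
  + (4) · M_22   where M_22 = det([1 -5 2; -3 -2 -1; 1 -3 1]) = 7
  − (-2) · M_23   where M_23 = det([1 -4 2; -3 -5 -1; 1 4 1]) = -23
det = (-1)·(1)·(61) + (+1)·(4)·(7) + (-1)·(-2)·(-23) = -79

det(C) = -79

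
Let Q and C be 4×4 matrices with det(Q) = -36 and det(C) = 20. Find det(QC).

det(QC) = det(Q)·det(C) = (-36)·(20) = -720

|QC| = -720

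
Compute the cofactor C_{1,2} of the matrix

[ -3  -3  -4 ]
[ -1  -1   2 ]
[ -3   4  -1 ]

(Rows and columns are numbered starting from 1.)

The cofactor is -7.

Delete row 1 and column 2; the remaining 2×2 submatrix is [-1 2; -3 -1].
Its determinant is (-1)·(-1) − 2·(-3) = 7.
The cofactor carries sign (−1)^(1+2) = −1, so C_{1,2} = −(7) = -7.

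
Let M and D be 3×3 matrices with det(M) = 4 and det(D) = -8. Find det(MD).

det(MD) = -32

det(MD) = det(M)·det(D) = (4)·(-8) = -32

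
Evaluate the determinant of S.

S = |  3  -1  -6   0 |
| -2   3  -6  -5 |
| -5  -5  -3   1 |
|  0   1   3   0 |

54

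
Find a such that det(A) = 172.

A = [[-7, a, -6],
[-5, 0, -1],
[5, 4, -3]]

a = -4

Expanding along the row containing a, det(A) is linear in a: det(A) = (-20)·a + (92).
Set (-20)·a + (92) = 172  ⇒  (-20)·a = 80  ⇒  a = -4.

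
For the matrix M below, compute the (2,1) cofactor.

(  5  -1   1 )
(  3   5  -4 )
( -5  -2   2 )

0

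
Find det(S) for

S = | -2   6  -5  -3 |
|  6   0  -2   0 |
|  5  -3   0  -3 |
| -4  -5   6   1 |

det(S) = -54

Expand along row 2 (it has 2 zeros):
  − (6) · M_21   where M_21 = det([6 -5 -3; -3 0 -3; -5 6 1]) = 72
  − (-2) · M_23   where M_23 = det([-2 6 -3; 5 -3 -3; -4 -5 1]) = 189
det = (-1)·(6)·(72) + (-1)·(-2)·(189) = -54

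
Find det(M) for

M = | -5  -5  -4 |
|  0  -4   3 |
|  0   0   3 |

The determinant is 60.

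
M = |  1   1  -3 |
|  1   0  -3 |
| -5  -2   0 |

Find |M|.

|M| = 15

Expand along column 2:
  − 1 · |1 -3; -5 0| = −1·(0 − 15) = 15
  − (-2) · |1 -3; 1 -3| = −(-2)·(-3 − (-3)) = 0
Sum: (15) + (0) = 15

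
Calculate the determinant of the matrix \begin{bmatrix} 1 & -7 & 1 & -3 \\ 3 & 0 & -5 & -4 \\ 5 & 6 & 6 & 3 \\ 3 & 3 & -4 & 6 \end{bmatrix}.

Expand along row 2 (it has 1 zero):
  − (3) · M_21   where M_21 = det([-7 1 -3; 6 6 3; 3 -4 6]) = -237
  − (-5) · M_23   where M_23 = det([1 -7 -3; 5 6 3; 3 3 6]) = 183
  + (-4) · M_24   where M_24 = det([1 -7 1; 5 6 6; 3 3 -4]) = -311
det = (-1)·(3)·(-237) + (-1)·(-5)·(183) + (+1)·(-4)·(-311) = 2870

2870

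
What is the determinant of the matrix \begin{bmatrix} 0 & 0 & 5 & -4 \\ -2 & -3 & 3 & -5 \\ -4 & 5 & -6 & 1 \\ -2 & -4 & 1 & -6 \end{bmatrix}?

The determinant is 272.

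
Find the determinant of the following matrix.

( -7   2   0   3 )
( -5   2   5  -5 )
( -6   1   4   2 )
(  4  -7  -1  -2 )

Expand along row 1 (it has 1 zero):
  + (-7) · M_11   where M_11 = det([2 5 -5; 1 4 2; -7 -1 -2]) = -207
  − (2) · M_12   where M_12 = det([-5 5 -5; -6 4 2; 4 -1 -2]) = 60
  − (3) · M_14   where M_14 = det([-5 2 5; -6 1 4; 4 -7 -1]) = 75
det = (+1)·(-7)·(-207) + (-1)·(2)·(60) + (-1)·(3)·(75) = 1104

1104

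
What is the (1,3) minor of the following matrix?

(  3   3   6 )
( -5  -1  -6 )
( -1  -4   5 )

19

Delete row 1 and column 3; the remaining 2×2 submatrix is [-5 -1; -1 -4].
Its determinant is (-5)·(-4) − (-1)·(-1) = 19.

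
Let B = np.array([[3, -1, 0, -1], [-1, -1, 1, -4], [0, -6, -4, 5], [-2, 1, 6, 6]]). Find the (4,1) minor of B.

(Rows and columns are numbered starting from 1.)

1

Delete row 4 and column 1; the remaining 3×3 submatrix is [-1 0 -1; -1 1 -4; -6 -4 5].
Its determinant is 1.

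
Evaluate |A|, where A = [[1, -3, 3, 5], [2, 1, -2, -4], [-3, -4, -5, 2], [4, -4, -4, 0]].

The determinant is -128.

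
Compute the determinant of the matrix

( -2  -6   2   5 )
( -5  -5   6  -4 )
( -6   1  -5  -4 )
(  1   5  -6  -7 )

Expand along row 1:
  + (-2) · M_11   where M_11 = det([-5 6 -4; 1 -5 -4; 5 -6 -7]) = -209
  − (-6) · M_12   where M_12 = det([-5 6 -4; -6 -5 -4; 1 -6 -7]) = -495
  + (2) · M_13   where M_13 = det([-5 -5 -4; -6 1 -4; 1 5 -7]) = 289
  − (5) · M_14   where M_14 = det([-5 -5 6; -6 1 -5; 1 5 -6]) = -76
det = (+1)·(-2)·(-209) + (-1)·(-6)·(-495) + (+1)·(2)·(289) + (-1)·(5)·(-76) = -1594

-1594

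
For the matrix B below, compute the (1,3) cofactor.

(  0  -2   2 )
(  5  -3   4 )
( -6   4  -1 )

2

Delete row 1 and column 3; the remaining 2×2 submatrix is [5 -3; -6 4].
Its determinant is 5·4 − (-3)·(-6) = 2.
The cofactor carries sign (−1)^(1+3) = +1, so C_{1,3} = +(2) = 2.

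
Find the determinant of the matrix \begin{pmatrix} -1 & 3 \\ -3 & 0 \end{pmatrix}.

det = (-1)·0 − 3·(-3) = 0 − (-9) = 9

The determinant is 9.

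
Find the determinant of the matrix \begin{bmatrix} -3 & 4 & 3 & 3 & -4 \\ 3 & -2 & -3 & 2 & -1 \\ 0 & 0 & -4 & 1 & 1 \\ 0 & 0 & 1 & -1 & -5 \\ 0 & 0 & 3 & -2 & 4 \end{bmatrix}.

-228

The matrix is block upper-triangular with a 2×2 block and a 3×3 block on the diagonal, so its determinant equals the product of the determinants of the diagonal blocks.
det of the 2×2 block = -6
det of the 3×3 block = 38
det = (-6)·(38) = -228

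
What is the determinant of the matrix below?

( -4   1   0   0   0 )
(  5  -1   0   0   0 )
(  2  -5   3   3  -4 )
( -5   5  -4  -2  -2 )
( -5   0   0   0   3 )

-18

The matrix is block lower-triangular with a 2×2 block and a 3×3 block on the diagonal, so its determinant equals the product of the determinants of the diagonal blocks.
det of the 2×2 block = -1
det of the 3×3 block = 18
det = (-1)·(18) = -18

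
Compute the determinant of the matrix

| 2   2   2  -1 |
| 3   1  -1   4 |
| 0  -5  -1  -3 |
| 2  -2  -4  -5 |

406

Expand along row 3 (it has 1 zero):
  − (-5) · M_32   where M_32 = det([2 2 -1; 3 -1 4; 2 -4 -5]) = 98
  + (-1) · M_33   where M_33 = det([2 2 -1; 3 1 4; 2 -2 -5]) = 60
  − (-3) · M_34   where M_34 = det([2 2 2; 3 1 -1; 2 -2 -4]) = -8
det = (-1)·(-5)·(98) + (+1)·(-1)·(60) + (-1)·(-3)·(-8) = 406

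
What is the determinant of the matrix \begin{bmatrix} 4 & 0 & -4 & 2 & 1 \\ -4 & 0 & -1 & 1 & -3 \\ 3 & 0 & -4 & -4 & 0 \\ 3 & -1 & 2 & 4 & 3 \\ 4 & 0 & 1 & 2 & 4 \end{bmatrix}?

Expand along column 2 (it has 4 zeros):
  + (-1) · M_42   where M_42 = det([4 -4 2 1; -4 -1 1 -3; 3 -4 -4 0; 4 1 2 4]) = 101
det = (+1)·(-1)·(101) = -101

-101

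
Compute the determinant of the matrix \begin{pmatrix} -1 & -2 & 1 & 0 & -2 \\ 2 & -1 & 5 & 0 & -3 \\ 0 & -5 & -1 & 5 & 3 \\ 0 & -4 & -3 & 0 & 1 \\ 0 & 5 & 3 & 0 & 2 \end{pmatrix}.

Expand along column 4 (it has 4 zeros):
  − (5) · M_34   where M_34 = det([-1 -2 1 -2; 2 -1 5 -3; 0 -4 -3 1; 0 5 3 2]) = -115
det = (-1)·(5)·(-115) = 575

575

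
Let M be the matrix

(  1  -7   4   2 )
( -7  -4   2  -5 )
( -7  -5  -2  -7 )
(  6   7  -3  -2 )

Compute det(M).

det(M) = -1459

Expand along row 1:
  + (1) · M_11   where M_11 = det([-4 2 -5; -5 -2 -7; 7 -3 -2]) = -195
  − (-7) · M_12   where M_12 = det([-7 2 -5; -7 -2 -7; 6 -3 -2]) = -158
  + (4) · M_13   where M_13 = det([-7 -4 -5; -7 -5 -7; 6 7 -2]) = -94
  − (2) · M_14   where M_14 = det([-7 -4 2; -7 -5 -2; 6 7 -3]) = -109
det = (+1)·(1)·(-195) + (-1)·(-7)·(-158) + (+1)·(4)·(-94) + (-1)·(2)·(-109) = -1459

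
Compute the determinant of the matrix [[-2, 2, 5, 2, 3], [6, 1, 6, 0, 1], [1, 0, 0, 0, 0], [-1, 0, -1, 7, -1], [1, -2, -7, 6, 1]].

Expand along row 3 (it has 4 zeros):
  + (1) · M_31   where M_31 = det([2 5 2 3; 1 6 0 1; 0 -1 7 -1; -2 -7 6 1]) = 234
det = (+1)·(1)·(234) = 234

234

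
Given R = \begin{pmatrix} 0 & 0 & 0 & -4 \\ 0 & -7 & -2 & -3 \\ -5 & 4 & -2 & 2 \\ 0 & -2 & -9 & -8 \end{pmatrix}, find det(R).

1180

Expand along row 1 (it has 3 zeros):
  − (-4) · M_14   where M_14 = det([0 -7 -2; -5 4 -2; 0 -2 -9]) = 295
det = (-1)·(-4)·(295) = 1180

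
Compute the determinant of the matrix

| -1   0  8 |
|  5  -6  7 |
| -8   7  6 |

Expand along column 2:
  + (-6) · |-1 8; -8 6| = (-6)·(-6 − (-64)) = -348
  − 7 · |-1 8; 5 7| = −7·(-7 − 40) = 329
Sum: (-348) + (329) = -19

The determinant is -19.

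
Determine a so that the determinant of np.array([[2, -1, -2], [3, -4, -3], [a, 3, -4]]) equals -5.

5

Expanding along the row containing a, det(B) is linear in a: det(B) = (-5)·a + (20).
Set (-5)·a + (20) = -5  ⇒  (-5)·a = -25  ⇒  a = 5.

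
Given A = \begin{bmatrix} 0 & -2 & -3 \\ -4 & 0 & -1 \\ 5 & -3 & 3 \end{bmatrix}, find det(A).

Expand along column 1:
  − (-4) · |-2 -3; -3 3| = −(-4)·(-6 − 9) = -60
  + 5 · |-2 -3; 0 -1| = 5·(2 − 0) = 10
Sum: (-60) + (10) = -50

det(A) = -50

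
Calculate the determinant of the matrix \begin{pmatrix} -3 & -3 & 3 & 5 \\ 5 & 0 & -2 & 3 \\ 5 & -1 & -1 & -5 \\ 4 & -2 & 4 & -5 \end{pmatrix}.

606

Expand along row 2 (it has 1 zero):
  − (5) · M_21   where M_21 = det([-3 3 5; -1 -1 -5; -2 4 -5]) = -90
  − (-2) · M_23   where M_23 = det([-3 -3 5; 5 -1 -5; 4 -2 -5]) = -30
  + (3) · M_24   where M_24 = det([-3 -3 3; 5 -1 -1; 4 -2 4]) = 72
det = (-1)·(5)·(-90) + (-1)·(-2)·(-30) + (+1)·(3)·(72) = 606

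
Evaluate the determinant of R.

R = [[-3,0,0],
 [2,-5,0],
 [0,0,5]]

|R| = 75

R is lower triangular, so det(R) is the product of the diagonal entries:
det = (-3) · (-5) · (5) = 75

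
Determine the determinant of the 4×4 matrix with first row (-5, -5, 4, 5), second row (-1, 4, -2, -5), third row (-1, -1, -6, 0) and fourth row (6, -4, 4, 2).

The determinant is -760.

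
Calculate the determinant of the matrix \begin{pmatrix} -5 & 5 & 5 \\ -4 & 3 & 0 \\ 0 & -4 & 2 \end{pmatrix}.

90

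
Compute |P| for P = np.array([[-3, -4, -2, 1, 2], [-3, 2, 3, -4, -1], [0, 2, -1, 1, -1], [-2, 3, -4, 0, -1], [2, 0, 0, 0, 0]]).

Expand along row 5 (it has 4 zeros):
  + (2) · M_51   where M_51 = det([-4 -2 1 2; 2 3 -4 -1; 2 -1 1 -1; 3 -4 0 -1]) = 8
det = (+1)·(2)·(8) = 16

det(P) = 16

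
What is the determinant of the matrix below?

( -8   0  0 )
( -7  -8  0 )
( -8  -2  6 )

The determinant is 384.

The matrix is lower triangular, so the determinant is the product of the diagonal entries:
det = (-8) · (-8) · (6) = 384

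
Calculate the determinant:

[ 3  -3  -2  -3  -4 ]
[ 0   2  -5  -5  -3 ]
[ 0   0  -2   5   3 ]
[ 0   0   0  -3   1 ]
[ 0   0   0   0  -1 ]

-36

The matrix is upper triangular, so the determinant is the product of the diagonal entries:
det = (3) · (2) · (-2) · (-3) · (-1) = -36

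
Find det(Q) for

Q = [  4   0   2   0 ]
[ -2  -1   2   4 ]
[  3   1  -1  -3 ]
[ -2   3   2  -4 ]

Expand along row 1 (it has 2 zeros):
  + (4) · M_11   where M_11 = det([-1 2 4; 1 -1 -3; 3 2 -4]) = 0
  + (2) · M_13   where M_13 = det([-2 -1 4; 3 1 -3; -2 3 -4]) = 16
det = (+1)·(4)·(0) + (+1)·(2)·(16) = 32

|Q| = 32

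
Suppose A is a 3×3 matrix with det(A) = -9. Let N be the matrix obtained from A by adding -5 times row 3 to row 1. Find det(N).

|N| = -9

Adding a multiple of one row to another leaves the determinant unchanged.
det(N) = (1)·(-9) = -9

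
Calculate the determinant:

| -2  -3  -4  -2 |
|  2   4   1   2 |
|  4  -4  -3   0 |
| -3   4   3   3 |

Expand along row 3 (it has 1 zero):
  + (4) · M_31   where M_31 = det([-3 -4 -2; 4 1 2; 4 3 3]) = 9
  − (-4) · M_32   where M_32 = det([-2 -4 -2; 2 1 2; -3 3 3]) = 36
  + (-3) · M_33   where M_33 = det([-2 -3 -2; 2 4 2; -3 4 3]) = -12
det = (+1)·(4)·(9) + (-1)·(-4)·(36) + (+1)·(-3)·(-12) = 216

216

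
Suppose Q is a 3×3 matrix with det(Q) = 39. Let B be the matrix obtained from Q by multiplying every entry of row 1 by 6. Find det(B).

Scaling one row by 6 multiplies the determinant by 6.
det(B) = (6)·(39) = 234

234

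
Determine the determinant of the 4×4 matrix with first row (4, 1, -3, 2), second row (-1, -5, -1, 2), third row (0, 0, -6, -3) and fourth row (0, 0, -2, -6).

-570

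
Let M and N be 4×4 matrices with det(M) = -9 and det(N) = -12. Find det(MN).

108

det(MN) = det(M)·det(N) = (-9)·(-12) = 108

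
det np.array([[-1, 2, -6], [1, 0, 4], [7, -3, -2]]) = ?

Expand along row 2:
  − 1 · |2 -6; -3 -2| = −1·(-4 − 18) = 22
  − 4 · |-1 2; 7 -3| = −4·(3 − 14) = 44
Sum: (22) + (44) = 66

66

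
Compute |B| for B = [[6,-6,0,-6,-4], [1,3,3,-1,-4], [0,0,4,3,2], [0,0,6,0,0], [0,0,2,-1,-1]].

B is block upper-triangular with a 2×2 block and a 3×3 block on the diagonal, so its determinant equals the product of the determinants of the diagonal blocks.
det of the 2×2 block = 24
det of the 3×3 block = 6
det = (24)·(6) = 144

144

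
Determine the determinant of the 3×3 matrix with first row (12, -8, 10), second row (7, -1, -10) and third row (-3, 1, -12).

Expand along row 1:
  + 12 · |-1 -10; 1 -12| = 12·(12 − (-10)) = 264
  − (-8) · |7 -10; -3 -12| = −(-8)·(-84 − 30) = -912
  + 10 · |7 -1; -3 1| = 10·(7 − 3) = 40
Sum: (264) + (-912) + (40) = -608

The determinant is -608.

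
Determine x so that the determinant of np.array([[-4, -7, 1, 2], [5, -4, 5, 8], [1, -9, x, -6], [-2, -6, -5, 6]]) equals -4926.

Expanding along the row containing x, det(M) is linear in x: det(M) = (150)·x + (-5676).
Set (150)·x + (-5676) = -4926  ⇒  (150)·x = 750  ⇒  x = 5.

5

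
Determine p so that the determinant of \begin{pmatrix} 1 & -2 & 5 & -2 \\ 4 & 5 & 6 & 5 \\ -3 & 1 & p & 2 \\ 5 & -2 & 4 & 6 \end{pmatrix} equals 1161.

p = 0

Expanding along the column containing p, det(B) is linear in p: det(B) = (104)·p + (1161).
Set (104)·p + (1161) = 1161  ⇒  (104)·p = 0  ⇒  p = 0.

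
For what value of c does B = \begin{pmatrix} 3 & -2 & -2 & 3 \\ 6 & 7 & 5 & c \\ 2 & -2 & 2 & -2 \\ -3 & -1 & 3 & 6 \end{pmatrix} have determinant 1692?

9

Expanding along the column containing c, det(B) is linear in c: det(B) = (28)·c + (1440).
Set (28)·c + (1440) = 1692  ⇒  (28)·c = 252  ⇒  c = 9.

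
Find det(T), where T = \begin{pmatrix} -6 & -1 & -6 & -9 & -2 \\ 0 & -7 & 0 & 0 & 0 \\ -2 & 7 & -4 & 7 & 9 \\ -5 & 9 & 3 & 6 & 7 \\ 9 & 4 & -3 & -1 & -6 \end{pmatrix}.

4886

Expand along row 2 (it has 4 zeros):
  + (-7) · M_22   where M_22 = det([-6 -6 -9 -2; -2 -4 7 9; -5 3 6 7; 9 -3 -1 -6]) = -698
det = (+1)·(-7)·(-698) = 4886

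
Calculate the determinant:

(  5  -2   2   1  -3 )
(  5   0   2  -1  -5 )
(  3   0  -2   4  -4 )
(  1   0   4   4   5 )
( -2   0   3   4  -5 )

3870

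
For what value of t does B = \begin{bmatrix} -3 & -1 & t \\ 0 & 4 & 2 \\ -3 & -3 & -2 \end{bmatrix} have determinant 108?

Expanding along the column containing t, det(B) is linear in t: det(B) = (12)·t + (12).
Set (12)·t + (12) = 108  ⇒  (12)·t = 96  ⇒  t = 8.

t = 8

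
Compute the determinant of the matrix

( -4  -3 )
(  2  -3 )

det = (-4)·(-3) − (-3)·2 = 12 − (-6) = 18

The determinant is 18.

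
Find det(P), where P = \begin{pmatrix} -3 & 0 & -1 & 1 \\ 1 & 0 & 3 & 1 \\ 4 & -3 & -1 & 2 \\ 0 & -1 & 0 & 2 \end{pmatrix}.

-12

Expand along row 4 (it has 2 zeros):
  + (-1) · M_42   where M_42 = det([-3 -1 1; 1 3 1; 4 -1 2]) = -36
  + (2) · M_44   where M_44 = det([-3 0 -1; 1 0 3; 4 -3 -1]) = -24
det = (+1)·(-1)·(-36) + (+1)·(2)·(-24) = -12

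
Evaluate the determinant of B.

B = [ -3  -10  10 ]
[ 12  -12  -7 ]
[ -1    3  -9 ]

Expand along row 1:
  + (-3) · |-12 -7; 3 -9| = (-3)·(108 − (-21)) = -387
  − (-10) · |12 -7; -1 -9| = −(-10)·(-108 − 7) = -1150
  + 10 · |12 -12; -1 3| = 10·(36 − 12) = 240
Sum: (-387) + (-1150) + (240) = -1297

|B| = -1297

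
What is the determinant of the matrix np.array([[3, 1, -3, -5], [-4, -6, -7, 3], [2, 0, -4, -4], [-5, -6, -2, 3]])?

Expand along row 3 (it has 1 zero):
  + (2) · M_31   where M_31 = det([1 -3 -5; -6 -7 3; -6 -2 3]) = 135
  + (-4) · M_33   where M_33 = det([3 1 -5; -4 -6 3; -5 -6 3]) = 27
  − (-4) · M_34   where M_34 = det([3 1 -3; -4 -6 -7; -5 -6 -2]) = -45
det = (+1)·(2)·(135) + (+1)·(-4)·(27) + (-1)·(-4)·(-45) = -18

-18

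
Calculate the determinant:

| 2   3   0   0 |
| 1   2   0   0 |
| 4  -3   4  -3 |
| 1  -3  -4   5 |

8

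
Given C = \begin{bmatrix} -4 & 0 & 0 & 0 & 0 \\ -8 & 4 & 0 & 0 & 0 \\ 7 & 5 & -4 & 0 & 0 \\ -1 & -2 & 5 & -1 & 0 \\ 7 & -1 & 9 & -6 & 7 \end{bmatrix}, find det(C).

det(C) = -448

C is lower triangular, so det(C) is the product of the diagonal entries:
det = (-4) · (4) · (-4) · (-1) · (7) = -448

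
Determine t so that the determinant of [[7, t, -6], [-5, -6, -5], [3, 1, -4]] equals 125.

Expanding along the row containing t, det(A) is linear in t: det(A) = (-35)·t + (125).
Set (-35)·t + (125) = 125  ⇒  (-35)·t = 0  ⇒  t = 0.

0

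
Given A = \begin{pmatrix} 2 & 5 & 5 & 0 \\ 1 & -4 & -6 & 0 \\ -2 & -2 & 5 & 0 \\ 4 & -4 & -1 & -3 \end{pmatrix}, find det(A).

The determinant is 237.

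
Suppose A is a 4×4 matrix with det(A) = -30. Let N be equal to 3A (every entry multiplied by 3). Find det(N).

The determinant is -2430.

For a 4×4 matrix, det(3A) = 3^4·det(A) = 81·det(A).
det(N) = (81)·(-30) = -2430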